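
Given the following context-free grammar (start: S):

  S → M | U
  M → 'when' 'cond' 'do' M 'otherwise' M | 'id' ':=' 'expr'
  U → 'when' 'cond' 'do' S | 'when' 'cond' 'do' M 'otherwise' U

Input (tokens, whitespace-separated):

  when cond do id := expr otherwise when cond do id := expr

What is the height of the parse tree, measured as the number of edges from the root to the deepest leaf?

5

[S [U when cond do [M id := expr] otherwise [U when cond do [S [M id := expr]]]]]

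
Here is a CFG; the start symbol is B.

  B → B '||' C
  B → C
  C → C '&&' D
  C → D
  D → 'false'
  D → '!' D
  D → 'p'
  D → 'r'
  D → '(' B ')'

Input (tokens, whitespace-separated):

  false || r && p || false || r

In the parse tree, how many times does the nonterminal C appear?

5

[B [B [B [B [C [D false]]] || [C [C [D r]] && [D p]]] || [C [D false]]] || [C [D r]]]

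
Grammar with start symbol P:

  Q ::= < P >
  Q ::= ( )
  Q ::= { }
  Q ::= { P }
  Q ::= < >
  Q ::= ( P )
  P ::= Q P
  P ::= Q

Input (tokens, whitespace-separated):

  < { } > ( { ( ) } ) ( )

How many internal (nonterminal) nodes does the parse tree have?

[P [Q < [P [Q { }]] >] [P [Q ( [P [Q { [P [Q ( )]] }]] )] [P [Q ( )]]]]

12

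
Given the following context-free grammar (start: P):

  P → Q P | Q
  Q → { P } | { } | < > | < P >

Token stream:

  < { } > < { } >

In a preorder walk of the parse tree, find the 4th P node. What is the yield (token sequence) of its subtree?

{ }

[P [Q < [P [Q { }]] >] [P [Q < [P [Q { }]] >]]]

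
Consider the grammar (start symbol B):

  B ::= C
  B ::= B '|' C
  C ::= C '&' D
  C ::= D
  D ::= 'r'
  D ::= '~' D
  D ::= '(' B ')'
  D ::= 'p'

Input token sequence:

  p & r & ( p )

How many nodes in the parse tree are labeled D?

[B [C [C [C [D p]] & [D r]] & [D ( [B [C [D p]]] )]]]

4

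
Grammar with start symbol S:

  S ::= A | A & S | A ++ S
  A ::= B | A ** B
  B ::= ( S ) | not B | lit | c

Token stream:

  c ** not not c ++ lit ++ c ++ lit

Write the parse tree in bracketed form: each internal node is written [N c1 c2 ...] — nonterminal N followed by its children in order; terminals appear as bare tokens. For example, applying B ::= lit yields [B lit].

S
A ++ S
A ** B ++ S
B ** B ++ S
c ** B ++ S
c ** not B ++ S
c ** not not B ++ S
c ** not not c ++ S
c ** not not c ++ A ++ S
c ** not not c ++ B ++ S
c ** not not c ++ lit ++ S
c ** not not c ++ lit ++ A ++ S
c ** not not c ++ lit ++ B ++ S
c ** not not c ++ lit ++ c ++ S
c ** not not c ++ lit ++ c ++ A
c ** not not c ++ lit ++ c ++ B
c ** not not c ++ lit ++ c ++ lit

[S [A [A [B c]] ** [B not [B not [B c]]]] ++ [S [A [B lit]] ++ [S [A [B c]] ++ [S [A [B lit]]]]]]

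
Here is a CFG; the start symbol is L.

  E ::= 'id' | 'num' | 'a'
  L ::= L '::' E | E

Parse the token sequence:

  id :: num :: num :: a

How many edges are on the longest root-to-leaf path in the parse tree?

5

[L [L [L [L [E id]] :: [E num]] :: [E num]] :: [E a]]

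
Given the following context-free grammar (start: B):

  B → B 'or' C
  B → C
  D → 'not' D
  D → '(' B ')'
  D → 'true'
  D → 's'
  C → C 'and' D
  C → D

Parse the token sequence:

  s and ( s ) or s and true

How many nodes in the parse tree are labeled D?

5

[B [B [C [C [D s]] and [D ( [B [C [D s]]] )]]] or [C [C [D s]] and [D true]]]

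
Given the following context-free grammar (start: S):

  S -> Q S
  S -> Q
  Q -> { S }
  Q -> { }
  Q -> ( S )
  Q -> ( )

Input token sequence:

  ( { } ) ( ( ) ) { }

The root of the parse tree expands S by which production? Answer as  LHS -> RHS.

S -> Q S

[S [Q ( [S [Q { }]] )] [S [Q ( [S [Q ( )]] )] [S [Q { }]]]]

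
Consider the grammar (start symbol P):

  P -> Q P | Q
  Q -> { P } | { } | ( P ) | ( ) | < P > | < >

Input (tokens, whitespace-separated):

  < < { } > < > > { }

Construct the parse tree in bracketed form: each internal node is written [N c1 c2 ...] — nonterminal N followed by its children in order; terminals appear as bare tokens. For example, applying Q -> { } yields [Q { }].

[P [Q < [P [Q < [P [Q { }]] >] [P [Q < >]]] >] [P [Q { }]]]

P
Q P
< P > P
< Q P > P
< < P > P > P
< < Q > P > P
< < { } > P > P
< < { } > Q > P
< < { } > < > > P
< < { } > < > > Q
< < { } > < > > { }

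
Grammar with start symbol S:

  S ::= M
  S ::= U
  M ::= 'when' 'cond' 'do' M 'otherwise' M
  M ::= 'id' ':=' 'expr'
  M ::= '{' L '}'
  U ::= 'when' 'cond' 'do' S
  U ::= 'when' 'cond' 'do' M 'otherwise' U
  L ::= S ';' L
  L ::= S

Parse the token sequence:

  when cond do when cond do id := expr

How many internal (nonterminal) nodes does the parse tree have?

[S [U when cond do [S [U when cond do [S [M id := expr]]]]]]

6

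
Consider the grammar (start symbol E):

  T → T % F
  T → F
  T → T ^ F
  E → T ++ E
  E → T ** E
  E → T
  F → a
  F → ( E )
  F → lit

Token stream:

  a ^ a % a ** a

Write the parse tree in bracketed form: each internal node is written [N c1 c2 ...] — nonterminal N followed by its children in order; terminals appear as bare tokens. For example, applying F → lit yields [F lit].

[E [T [T [T [F a]] ^ [F a]] % [F a]] ** [E [T [F a]]]]

E
T ** E
T % F ** E
T ^ F % F ** E
F ^ F % F ** E
a ^ F % F ** E
a ^ a % F ** E
a ^ a % a ** E
a ^ a % a ** T
a ^ a % a ** F
a ^ a % a ** a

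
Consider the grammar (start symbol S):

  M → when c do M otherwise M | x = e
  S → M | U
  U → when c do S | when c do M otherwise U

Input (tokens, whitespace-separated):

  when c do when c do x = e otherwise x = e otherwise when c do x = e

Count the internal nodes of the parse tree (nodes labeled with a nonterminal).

8

[S [U when c do [M when c do [M x = e] otherwise [M x = e]] otherwise [U when c do [S [M x = e]]]]]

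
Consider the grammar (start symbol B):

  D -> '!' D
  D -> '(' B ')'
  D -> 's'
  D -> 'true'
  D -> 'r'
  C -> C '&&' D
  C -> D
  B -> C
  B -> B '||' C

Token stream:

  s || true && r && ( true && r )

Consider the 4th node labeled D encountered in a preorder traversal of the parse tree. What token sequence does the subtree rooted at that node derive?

[B [B [C [D s]]] || [C [C [C [D true]] && [D r]] && [D ( [B [C [C [D true]] && [D r]]] )]]]

( true && r )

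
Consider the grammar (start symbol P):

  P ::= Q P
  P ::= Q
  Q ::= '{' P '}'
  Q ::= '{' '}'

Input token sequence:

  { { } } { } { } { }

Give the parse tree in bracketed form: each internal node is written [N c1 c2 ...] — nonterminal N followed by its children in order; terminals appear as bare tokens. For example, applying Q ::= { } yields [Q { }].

[P [Q { [P [Q { }]] }] [P [Q { }] [P [Q { }] [P [Q { }]]]]]

P
Q P
{ P } P
{ Q } P
{ { } } P
{ { } } Q P
{ { } } { } P
{ { } } { } Q P
{ { } } { } { } P
{ { } } { } { } Q
{ { } } { } { } { }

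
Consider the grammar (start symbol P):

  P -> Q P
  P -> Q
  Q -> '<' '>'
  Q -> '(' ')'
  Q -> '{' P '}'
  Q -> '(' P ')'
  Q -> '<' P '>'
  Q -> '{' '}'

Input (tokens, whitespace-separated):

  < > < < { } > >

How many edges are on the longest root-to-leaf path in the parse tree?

7

[P [Q < >] [P [Q < [P [Q < [P [Q { }]] >]] >]]]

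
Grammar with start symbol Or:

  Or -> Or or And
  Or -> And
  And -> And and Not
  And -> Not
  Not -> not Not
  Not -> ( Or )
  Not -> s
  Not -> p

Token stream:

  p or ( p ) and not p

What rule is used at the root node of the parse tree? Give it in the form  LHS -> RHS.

[Or [Or [And [Not p]]] or [And [And [Not ( [Or [And [Not p]]] )]] and [Not not [Not p]]]]

Or -> Or or And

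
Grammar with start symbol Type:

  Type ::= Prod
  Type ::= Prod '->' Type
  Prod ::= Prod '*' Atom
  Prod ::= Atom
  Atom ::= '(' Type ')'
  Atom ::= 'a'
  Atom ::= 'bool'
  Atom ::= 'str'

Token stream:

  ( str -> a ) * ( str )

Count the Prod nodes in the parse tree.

5

[Type [Prod [Prod [Atom ( [Type [Prod [Atom str]] -> [Type [Prod [Atom a]]]] )]] * [Atom ( [Type [Prod [Atom str]]] )]]]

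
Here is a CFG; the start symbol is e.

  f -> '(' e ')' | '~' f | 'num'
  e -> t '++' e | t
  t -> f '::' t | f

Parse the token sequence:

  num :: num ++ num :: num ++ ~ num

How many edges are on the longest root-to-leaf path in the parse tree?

6

[e [t [f num] :: [t [f num]]] ++ [e [t [f num] :: [t [f num]]] ++ [e [t [f ~ [f num]]]]]]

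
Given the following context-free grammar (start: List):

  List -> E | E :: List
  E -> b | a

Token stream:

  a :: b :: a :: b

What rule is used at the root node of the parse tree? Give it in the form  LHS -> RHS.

List -> E :: List

[List [E a] :: [List [E b] :: [List [E a] :: [List [E b]]]]]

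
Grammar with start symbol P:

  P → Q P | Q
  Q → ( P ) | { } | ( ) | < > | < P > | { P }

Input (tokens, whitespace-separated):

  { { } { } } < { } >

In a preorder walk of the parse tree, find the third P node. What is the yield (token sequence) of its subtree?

[P [Q { [P [Q { }] [P [Q { }]]] }] [P [Q < [P [Q { }]] >]]]

{ }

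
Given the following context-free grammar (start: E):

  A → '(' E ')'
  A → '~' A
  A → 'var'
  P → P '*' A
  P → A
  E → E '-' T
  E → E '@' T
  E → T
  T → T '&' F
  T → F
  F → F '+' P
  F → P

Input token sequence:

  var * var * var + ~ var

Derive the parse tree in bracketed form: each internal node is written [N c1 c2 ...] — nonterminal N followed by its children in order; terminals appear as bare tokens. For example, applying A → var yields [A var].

E
T
F
F + P
P + P
P * A + P
P * A * A + P
A * A * A + P
var * A * A + P
var * var * A + P
var * var * var + P
var * var * var + A
var * var * var + ~ A
var * var * var + ~ var

[E [T [F [F [P [P [P [A var]] * [A var]] * [A var]]] + [P [A ~ [A var]]]]]]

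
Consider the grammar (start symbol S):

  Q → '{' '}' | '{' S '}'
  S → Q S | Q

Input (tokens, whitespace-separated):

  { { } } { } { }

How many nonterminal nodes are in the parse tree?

[S [Q { [S [Q { }]] }] [S [Q { }] [S [Q { }]]]]

8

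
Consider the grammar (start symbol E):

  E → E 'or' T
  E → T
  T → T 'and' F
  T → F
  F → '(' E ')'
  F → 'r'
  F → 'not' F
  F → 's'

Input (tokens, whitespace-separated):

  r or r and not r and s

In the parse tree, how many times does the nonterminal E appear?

[E [E [T [F r]]] or [T [T [T [F r]] and [F not [F r]]] and [F s]]]

2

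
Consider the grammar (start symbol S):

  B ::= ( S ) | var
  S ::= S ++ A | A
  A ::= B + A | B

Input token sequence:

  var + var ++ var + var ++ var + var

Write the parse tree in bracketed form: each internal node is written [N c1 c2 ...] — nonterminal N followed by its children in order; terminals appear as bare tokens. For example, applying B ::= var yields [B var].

S
S ++ A
S ++ A ++ A
A ++ A ++ A
B + A ++ A ++ A
var + A ++ A ++ A
var + B ++ A ++ A
var + var ++ A ++ A
var + var ++ B + A ++ A
var + var ++ var + A ++ A
var + var ++ var + B ++ A
var + var ++ var + var ++ A
var + var ++ var + var ++ B + A
var + var ++ var + var ++ var + A
var + var ++ var + var ++ var + B
var + var ++ var + var ++ var + var

[S [S [S [A [B var] + [A [B var]]]] ++ [A [B var] + [A [B var]]]] ++ [A [B var] + [A [B var]]]]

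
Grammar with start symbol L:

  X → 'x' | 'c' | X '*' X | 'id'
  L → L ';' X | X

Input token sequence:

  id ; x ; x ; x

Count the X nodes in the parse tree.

4

[L [L [L [L [X id]] ; [X x]] ; [X x]] ; [X x]]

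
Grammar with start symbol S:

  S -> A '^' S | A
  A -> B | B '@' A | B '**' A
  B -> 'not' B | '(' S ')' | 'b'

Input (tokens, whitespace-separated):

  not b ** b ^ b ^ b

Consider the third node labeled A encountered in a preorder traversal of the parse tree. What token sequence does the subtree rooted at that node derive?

b

[S [A [B not [B b]] ** [A [B b]]] ^ [S [A [B b]] ^ [S [A [B b]]]]]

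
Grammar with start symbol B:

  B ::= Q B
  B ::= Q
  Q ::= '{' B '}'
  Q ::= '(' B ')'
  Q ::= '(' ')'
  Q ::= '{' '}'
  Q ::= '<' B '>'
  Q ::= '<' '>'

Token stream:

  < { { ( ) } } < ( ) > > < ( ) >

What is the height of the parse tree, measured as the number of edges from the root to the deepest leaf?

8

[B [Q < [B [Q { [B [Q { [B [Q ( )]] }]] }] [B [Q < [B [Q ( )]] >]]] >] [B [Q < [B [Q ( )]] >]]]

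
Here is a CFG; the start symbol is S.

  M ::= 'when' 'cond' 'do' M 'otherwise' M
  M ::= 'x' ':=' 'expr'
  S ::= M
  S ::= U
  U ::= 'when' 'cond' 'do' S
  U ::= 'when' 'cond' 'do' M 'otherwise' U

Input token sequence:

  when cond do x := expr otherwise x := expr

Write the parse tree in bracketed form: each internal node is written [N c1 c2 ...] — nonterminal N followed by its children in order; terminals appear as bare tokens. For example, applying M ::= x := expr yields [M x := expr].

[S [M when cond do [M x := expr] otherwise [M x := expr]]]

S
M
when cond do M otherwise M
when cond do x := expr otherwise M
when cond do x := expr otherwise x := expr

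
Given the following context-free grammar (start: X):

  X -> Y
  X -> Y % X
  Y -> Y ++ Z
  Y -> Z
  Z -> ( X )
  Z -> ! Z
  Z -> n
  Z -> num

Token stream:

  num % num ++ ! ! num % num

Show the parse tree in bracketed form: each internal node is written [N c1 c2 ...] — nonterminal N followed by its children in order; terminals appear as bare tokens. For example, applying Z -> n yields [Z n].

[X [Y [Z num]] % [X [Y [Y [Z num]] ++ [Z ! [Z ! [Z num]]]] % [X [Y [Z num]]]]]

X
Y % X
Z % X
num % X
num % Y % X
num % Y ++ Z % X
num % Z ++ Z % X
num % num ++ Z % X
num % num ++ ! Z % X
num % num ++ ! ! Z % X
num % num ++ ! ! num % X
num % num ++ ! ! num % Y
num % num ++ ! ! num % Z
num % num ++ ! ! num % num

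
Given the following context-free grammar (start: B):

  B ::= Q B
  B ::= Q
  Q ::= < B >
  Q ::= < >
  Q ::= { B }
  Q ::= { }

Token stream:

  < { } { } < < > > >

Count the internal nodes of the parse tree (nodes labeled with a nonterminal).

[B [Q < [B [Q { }] [B [Q { }] [B [Q < [B [Q < >]] >]]]] >]]

10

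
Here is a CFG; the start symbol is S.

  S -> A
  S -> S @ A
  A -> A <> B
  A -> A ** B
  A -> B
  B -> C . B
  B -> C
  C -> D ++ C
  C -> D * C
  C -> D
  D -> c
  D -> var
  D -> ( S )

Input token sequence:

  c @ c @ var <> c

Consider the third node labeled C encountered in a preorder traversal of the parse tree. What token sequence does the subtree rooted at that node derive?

[S [S [S [A [B [C [D c]]]]] @ [A [B [C [D c]]]]] @ [A [A [B [C [D var]]]] <> [B [C [D c]]]]]

var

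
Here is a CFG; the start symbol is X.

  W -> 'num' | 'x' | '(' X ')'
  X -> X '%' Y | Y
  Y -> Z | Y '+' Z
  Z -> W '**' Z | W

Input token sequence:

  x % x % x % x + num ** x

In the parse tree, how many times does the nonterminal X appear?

[X [X [X [X [Y [Z [W x]]]] % [Y [Z [W x]]]] % [Y [Z [W x]]]] % [Y [Y [Z [W x]]] + [Z [W num] ** [Z [W x]]]]]

4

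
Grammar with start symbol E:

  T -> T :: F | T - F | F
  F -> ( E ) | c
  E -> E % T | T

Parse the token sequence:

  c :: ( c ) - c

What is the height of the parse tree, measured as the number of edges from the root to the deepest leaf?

7

[E [T [T [T [F c]] :: [F ( [E [T [F c]]] )]] - [F c]]]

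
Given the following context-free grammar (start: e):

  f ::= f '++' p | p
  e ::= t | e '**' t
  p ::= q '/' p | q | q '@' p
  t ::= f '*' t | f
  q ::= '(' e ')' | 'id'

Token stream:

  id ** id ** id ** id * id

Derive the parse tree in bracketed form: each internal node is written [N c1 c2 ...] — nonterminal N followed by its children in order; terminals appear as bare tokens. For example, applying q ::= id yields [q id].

[e [e [e [e [t [f [p [q id]]]]] ** [t [f [p [q id]]]]] ** [t [f [p [q id]]]]] ** [t [f [p [q id]]] * [t [f [p [q id]]]]]]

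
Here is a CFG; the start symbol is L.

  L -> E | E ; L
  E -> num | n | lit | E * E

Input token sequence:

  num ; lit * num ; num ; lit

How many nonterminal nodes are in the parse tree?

10

[L [E num] ; [L [E [E lit] * [E num]] ; [L [E num] ; [L [E lit]]]]]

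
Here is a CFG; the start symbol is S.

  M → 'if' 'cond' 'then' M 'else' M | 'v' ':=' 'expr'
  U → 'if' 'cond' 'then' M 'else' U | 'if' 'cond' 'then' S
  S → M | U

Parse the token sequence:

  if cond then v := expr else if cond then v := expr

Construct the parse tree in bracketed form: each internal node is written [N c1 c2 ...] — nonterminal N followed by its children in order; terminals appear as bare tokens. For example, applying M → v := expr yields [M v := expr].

[S [U if cond then [M v := expr] else [U if cond then [S [M v := expr]]]]]

S
U
if cond then M else U
if cond then v := expr else U
if cond then v := expr else if cond then S
if cond then v := expr else if cond then M
if cond then v := expr else if cond then v := expr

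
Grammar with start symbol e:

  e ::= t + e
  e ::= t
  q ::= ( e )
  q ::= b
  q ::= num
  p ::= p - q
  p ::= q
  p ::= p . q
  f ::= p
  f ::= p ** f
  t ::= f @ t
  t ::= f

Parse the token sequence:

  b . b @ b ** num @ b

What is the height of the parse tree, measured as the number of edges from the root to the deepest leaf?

7

[e [t [f [p [p [q b]] . [q b]]] @ [t [f [p [q b]] ** [f [p [q num]]]] @ [t [f [p [q b]]]]]]]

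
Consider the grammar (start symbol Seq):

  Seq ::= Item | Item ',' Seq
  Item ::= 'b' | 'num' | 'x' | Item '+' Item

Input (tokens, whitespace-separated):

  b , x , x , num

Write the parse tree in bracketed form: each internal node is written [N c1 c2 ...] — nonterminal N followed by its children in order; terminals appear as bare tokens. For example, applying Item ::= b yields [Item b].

[Seq [Item b] , [Seq [Item x] , [Seq [Item x] , [Seq [Item num]]]]]

Seq
Item , Seq
b , Seq
b , Item , Seq
b , x , Seq
b , x , Item , Seq
b , x , x , Seq
b , x , x , Item
b , x , x , num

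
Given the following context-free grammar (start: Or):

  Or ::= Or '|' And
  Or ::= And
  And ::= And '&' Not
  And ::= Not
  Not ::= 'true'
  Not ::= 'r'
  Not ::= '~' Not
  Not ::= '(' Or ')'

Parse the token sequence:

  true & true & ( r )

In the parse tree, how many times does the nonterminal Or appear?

[Or [And [And [And [Not true]] & [Not true]] & [Not ( [Or [And [Not r]]] )]]]

2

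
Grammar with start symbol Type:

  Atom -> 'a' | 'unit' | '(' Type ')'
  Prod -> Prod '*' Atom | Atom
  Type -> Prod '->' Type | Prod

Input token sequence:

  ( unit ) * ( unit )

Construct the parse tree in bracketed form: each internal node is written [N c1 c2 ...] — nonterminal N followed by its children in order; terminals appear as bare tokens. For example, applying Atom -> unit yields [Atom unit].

Type
Prod
Prod * Atom
Atom * Atom
( Type ) * Atom
( Prod ) * Atom
( Atom ) * Atom
( unit ) * Atom
( unit ) * ( Type )
( unit ) * ( Prod )
( unit ) * ( Atom )
( unit ) * ( unit )

[Type [Prod [Prod [Atom ( [Type [Prod [Atom unit]]] )]] * [Atom ( [Type [Prod [Atom unit]]] )]]]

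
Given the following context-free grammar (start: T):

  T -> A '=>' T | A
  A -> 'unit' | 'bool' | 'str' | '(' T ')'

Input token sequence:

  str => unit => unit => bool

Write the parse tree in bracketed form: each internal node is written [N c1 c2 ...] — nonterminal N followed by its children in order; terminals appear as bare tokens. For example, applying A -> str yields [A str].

T
A => T
str => T
str => A => T
str => unit => T
str => unit => A => T
str => unit => unit => T
str => unit => unit => A
str => unit => unit => bool

[T [A str] => [T [A unit] => [T [A unit] => [T [A bool]]]]]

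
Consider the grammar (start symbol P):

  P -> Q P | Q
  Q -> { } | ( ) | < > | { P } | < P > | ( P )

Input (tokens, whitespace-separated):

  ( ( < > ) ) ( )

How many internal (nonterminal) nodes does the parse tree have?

[P [Q ( [P [Q ( [P [Q < >]] )]] )] [P [Q ( )]]]

8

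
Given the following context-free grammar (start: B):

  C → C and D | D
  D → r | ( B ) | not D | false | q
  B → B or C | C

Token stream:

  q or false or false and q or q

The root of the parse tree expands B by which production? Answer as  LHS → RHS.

[B [B [B [B [C [D q]]] or [C [D false]]] or [C [C [D false]] and [D q]]] or [C [D q]]]

B → B or C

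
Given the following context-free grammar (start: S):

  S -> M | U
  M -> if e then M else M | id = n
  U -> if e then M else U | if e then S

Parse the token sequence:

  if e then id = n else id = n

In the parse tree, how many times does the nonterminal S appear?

1

[S [M if e then [M id = n] else [M id = n]]]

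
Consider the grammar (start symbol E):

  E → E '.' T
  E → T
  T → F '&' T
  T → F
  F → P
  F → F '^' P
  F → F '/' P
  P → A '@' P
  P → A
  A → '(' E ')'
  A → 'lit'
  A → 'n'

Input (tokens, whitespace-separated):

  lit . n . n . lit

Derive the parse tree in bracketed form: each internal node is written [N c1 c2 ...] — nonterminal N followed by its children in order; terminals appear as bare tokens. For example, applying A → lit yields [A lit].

E
E . T
E . T . T
E . T . T . T
T . T . T . T
F . T . T . T
P . T . T . T
A . T . T . T
lit . T . T . T
lit . F . T . T
lit . P . T . T
lit . A . T . T
lit . n . T . T
lit . n . F . T
lit . n . P . T
lit . n . A . T
lit . n . n . T
lit . n . n . F
lit . n . n . P
lit . n . n . A
lit . n . n . lit

[E [E [E [E [T [F [P [A lit]]]]] . [T [F [P [A n]]]]] . [T [F [P [A n]]]]] . [T [F [P [A lit]]]]]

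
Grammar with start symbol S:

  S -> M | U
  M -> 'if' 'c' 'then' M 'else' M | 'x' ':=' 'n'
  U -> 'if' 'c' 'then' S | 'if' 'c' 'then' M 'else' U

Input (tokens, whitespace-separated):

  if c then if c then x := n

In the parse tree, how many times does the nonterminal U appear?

2

[S [U if c then [S [U if c then [S [M x := n]]]]]]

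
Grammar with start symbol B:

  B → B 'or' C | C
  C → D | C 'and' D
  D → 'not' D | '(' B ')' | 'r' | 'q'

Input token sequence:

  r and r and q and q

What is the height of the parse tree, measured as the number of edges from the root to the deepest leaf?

[B [C [C [C [C [D r]] and [D r]] and [D q]] and [D q]]]

6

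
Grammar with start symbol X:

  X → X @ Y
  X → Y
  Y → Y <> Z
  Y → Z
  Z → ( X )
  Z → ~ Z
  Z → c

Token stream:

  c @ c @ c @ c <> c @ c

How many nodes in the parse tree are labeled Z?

[X [X [X [X [X [Y [Z c]]] @ [Y [Z c]]] @ [Y [Z c]]] @ [Y [Y [Z c]] <> [Z c]]] @ [Y [Z c]]]

6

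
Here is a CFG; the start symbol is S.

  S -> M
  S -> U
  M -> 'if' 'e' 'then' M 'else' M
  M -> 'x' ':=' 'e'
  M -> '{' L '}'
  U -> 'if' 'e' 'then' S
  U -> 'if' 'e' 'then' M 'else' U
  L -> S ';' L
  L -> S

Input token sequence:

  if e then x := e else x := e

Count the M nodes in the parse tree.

[S [M if e then [M x := e] else [M x := e]]]

3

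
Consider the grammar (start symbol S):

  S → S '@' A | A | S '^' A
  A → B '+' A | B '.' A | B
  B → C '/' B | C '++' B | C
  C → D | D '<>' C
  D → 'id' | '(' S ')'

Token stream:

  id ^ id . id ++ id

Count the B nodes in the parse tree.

4

[S [S [A [B [C [D id]]]]] ^ [A [B [C [D id]]] . [A [B [C [D id]] ++ [B [C [D id]]]]]]]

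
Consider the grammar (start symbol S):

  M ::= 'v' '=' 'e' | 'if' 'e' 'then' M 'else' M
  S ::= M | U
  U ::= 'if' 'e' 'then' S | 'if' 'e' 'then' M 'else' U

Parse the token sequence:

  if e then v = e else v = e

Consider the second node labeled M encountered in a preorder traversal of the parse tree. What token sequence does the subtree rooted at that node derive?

[S [M if e then [M v = e] else [M v = e]]]

v = e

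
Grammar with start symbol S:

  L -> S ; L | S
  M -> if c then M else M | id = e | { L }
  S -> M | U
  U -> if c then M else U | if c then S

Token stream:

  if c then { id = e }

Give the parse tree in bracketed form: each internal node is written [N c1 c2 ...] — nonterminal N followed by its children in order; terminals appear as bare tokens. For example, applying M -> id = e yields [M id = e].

[S [U if c then [S [M { [L [S [M id = e]]] }]]]]

S
U
if c then S
if c then M
if c then { L }
if c then { S }
if c then { M }
if c then { id = e }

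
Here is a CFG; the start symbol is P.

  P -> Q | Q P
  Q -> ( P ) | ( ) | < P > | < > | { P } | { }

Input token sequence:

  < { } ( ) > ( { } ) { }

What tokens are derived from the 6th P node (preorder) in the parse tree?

[P [Q < [P [Q { }] [P [Q ( )]]] >] [P [Q ( [P [Q { }]] )] [P [Q { }]]]]

{ }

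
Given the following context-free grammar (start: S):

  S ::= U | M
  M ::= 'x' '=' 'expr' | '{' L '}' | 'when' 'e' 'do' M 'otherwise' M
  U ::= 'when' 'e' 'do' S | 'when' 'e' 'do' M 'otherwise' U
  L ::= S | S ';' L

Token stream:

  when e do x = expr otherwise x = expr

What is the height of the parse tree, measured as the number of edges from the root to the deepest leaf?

[S [M when e do [M x = expr] otherwise [M x = expr]]]

3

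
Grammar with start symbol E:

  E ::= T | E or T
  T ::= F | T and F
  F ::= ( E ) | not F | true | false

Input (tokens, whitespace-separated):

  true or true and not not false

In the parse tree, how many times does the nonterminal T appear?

3

[E [E [T [F true]]] or [T [T [F true]] and [F not [F not [F false]]]]]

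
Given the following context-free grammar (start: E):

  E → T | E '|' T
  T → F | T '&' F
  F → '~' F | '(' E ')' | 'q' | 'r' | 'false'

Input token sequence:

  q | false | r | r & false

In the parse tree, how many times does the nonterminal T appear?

5

[E [E [E [E [T [F q]]] | [T [F false]]] | [T [F r]]] | [T [T [F r]] & [F false]]]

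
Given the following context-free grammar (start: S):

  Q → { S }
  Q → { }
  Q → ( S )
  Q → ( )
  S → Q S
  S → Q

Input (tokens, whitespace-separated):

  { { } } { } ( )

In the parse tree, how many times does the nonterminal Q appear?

[S [Q { [S [Q { }]] }] [S [Q { }] [S [Q ( )]]]]

4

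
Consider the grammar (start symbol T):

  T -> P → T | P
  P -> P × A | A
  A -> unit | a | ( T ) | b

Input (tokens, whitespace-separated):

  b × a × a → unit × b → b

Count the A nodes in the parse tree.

[T [P [P [P [A b]] × [A a]] × [A a]] → [T [P [P [A unit]] × [A b]] → [T [P [A b]]]]]

6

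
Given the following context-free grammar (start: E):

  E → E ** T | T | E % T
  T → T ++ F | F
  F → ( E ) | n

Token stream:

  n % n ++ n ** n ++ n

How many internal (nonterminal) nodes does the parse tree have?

13

[E [E [E [T [F n]]] % [T [T [F n]] ++ [F n]]] ** [T [T [F n]] ++ [F n]]]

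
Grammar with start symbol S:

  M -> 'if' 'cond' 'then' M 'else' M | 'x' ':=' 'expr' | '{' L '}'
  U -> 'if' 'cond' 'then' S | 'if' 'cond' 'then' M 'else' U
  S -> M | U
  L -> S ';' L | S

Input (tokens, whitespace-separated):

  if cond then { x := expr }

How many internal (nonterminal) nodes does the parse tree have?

7

[S [U if cond then [S [M { [L [S [M x := expr]]] }]]]]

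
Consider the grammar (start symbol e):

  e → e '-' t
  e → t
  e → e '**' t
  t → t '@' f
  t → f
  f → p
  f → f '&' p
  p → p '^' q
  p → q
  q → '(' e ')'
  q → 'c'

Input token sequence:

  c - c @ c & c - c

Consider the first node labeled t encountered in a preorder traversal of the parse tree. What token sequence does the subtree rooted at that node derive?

[e [e [e [t [f [p [q c]]]]] - [t [t [f [p [q c]]]] @ [f [f [p [q c]]] & [p [q c]]]]] - [t [f [p [q c]]]]]

c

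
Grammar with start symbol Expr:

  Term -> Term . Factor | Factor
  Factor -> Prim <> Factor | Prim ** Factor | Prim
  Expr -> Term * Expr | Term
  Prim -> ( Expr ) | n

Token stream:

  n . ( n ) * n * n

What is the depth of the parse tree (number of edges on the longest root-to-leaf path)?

8

[Expr [Term [Term [Factor [Prim n]]] . [Factor [Prim ( [Expr [Term [Factor [Prim n]]]] )]]] * [Expr [Term [Factor [Prim n]]] * [Expr [Term [Factor [Prim n]]]]]]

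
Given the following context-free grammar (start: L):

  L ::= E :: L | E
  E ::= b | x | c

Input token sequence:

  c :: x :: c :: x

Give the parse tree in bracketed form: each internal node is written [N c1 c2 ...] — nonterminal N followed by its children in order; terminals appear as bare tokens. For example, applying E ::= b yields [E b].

L
E :: L
c :: L
c :: E :: L
c :: x :: L
c :: x :: E :: L
c :: x :: c :: L
c :: x :: c :: E
c :: x :: c :: x

[L [E c] :: [L [E x] :: [L [E c] :: [L [E x]]]]]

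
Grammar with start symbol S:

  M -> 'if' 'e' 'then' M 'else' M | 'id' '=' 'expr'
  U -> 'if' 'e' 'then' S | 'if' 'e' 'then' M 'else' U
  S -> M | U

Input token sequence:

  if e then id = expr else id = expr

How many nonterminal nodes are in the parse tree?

[S [M if e then [M id = expr] else [M id = expr]]]

4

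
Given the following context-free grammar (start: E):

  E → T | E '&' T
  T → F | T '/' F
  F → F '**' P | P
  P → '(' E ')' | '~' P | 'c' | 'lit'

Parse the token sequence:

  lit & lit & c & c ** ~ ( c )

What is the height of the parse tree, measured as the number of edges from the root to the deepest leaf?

[E [E [E [E [T [F [P lit]]]] & [T [F [P lit]]]] & [T [F [P c]]]] & [T [F [F [P c]] ** [P ~ [P ( [E [T [F [P c]]]] )]]]]]

9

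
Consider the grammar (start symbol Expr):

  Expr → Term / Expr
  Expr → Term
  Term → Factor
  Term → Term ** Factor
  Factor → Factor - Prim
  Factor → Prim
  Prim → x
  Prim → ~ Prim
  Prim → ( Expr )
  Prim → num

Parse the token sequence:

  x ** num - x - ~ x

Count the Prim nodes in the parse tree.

[Expr [Term [Term [Factor [Prim x]]] ** [Factor [Factor [Factor [Prim num]] - [Prim x]] - [Prim ~ [Prim x]]]]]

5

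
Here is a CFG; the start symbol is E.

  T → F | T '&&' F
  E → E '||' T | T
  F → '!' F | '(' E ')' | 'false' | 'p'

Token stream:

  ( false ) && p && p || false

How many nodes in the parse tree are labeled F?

5

[E [E [T [T [T [F ( [E [T [F false]]] )]] && [F p]] && [F p]]] || [T [F false]]]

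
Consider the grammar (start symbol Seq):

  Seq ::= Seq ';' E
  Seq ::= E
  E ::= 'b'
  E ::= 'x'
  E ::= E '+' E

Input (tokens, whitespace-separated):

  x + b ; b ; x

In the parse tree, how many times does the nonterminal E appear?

5

[Seq [Seq [Seq [E [E x] + [E b]]] ; [E b]] ; [E x]]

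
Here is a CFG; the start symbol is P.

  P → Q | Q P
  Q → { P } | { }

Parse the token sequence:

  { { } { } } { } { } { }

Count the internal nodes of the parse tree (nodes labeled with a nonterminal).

12

[P [Q { [P [Q { }] [P [Q { }]]] }] [P [Q { }] [P [Q { }] [P [Q { }]]]]]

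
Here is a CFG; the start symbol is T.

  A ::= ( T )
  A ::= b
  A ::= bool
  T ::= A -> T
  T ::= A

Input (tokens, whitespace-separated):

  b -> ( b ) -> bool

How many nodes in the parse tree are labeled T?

4

[T [A b] -> [T [A ( [T [A b]] )] -> [T [A bool]]]]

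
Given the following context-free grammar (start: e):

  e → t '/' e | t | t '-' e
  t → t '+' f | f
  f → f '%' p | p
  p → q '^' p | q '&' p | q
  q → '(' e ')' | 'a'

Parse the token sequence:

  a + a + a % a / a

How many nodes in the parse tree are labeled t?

[e [t [t [t [f [p [q a]]]] + [f [p [q a]]]] + [f [f [p [q a]]] % [p [q a]]]] / [e [t [f [p [q a]]]]]]

4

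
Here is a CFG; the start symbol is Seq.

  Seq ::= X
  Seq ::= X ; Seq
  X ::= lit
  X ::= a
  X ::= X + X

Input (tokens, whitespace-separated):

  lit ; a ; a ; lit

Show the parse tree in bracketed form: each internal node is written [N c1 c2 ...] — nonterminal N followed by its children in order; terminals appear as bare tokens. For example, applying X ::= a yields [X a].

[Seq [X lit] ; [Seq [X a] ; [Seq [X a] ; [Seq [X lit]]]]]

Seq
X ; Seq
lit ; Seq
lit ; X ; Seq
lit ; a ; Seq
lit ; a ; X ; Seq
lit ; a ; a ; Seq
lit ; a ; a ; X
lit ; a ; a ; lit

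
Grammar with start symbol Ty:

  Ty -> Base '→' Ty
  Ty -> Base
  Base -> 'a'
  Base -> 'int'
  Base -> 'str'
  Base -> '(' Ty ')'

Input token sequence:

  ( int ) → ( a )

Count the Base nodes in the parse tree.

[Ty [Base ( [Ty [Base int]] )] → [Ty [Base ( [Ty [Base a]] )]]]

4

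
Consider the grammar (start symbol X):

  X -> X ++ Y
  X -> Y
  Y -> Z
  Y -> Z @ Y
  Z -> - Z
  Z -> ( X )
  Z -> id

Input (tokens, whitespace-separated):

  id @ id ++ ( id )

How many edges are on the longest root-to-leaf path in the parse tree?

[X [X [Y [Z id] @ [Y [Z id]]]] ++ [Y [Z ( [X [Y [Z id]]] )]]]

6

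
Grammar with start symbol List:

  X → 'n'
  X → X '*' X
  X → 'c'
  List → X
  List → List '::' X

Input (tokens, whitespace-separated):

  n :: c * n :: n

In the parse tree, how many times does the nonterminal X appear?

5

[List [List [List [X n]] :: [X [X c] * [X n]]] :: [X n]]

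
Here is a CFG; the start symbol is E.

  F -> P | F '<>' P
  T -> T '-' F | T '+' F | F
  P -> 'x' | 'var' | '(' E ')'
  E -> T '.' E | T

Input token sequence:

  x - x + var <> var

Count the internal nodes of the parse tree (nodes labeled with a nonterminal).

12

[E [T [T [T [F [P x]]] - [F [P x]]] + [F [F [P var]] <> [P var]]]]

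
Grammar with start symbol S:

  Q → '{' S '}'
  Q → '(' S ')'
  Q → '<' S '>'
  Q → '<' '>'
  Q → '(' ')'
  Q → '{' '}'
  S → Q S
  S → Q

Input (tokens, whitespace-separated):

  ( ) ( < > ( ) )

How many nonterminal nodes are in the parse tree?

[S [Q ( )] [S [Q ( [S [Q < >] [S [Q ( )]]] )]]]

8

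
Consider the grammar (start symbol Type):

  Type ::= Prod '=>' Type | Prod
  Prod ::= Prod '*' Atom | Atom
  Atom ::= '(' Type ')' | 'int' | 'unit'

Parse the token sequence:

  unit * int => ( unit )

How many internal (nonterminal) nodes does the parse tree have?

11

[Type [Prod [Prod [Atom unit]] * [Atom int]] => [Type [Prod [Atom ( [Type [Prod [Atom unit]]] )]]]]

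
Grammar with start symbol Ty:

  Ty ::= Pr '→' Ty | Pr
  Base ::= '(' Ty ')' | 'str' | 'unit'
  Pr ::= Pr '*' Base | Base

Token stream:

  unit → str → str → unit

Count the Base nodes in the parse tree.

4

[Ty [Pr [Base unit]] → [Ty [Pr [Base str]] → [Ty [Pr [Base str]] → [Ty [Pr [Base unit]]]]]]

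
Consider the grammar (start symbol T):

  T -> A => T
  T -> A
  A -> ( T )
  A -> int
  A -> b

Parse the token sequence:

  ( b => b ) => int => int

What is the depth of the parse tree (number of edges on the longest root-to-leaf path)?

[T [A ( [T [A b] => [T [A b]]] )] => [T [A int] => [T [A int]]]]

5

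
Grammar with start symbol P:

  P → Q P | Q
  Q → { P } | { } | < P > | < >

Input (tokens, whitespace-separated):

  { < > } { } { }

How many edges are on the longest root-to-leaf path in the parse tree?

[P [Q { [P [Q < >]] }] [P [Q { }] [P [Q { }]]]]

4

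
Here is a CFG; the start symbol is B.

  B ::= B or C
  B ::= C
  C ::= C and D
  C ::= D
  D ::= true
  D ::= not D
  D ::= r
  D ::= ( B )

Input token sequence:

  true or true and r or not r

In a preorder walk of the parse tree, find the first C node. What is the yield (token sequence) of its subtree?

true

[B [B [B [C [D true]]] or [C [C [D true]] and [D r]]] or [C [D not [D r]]]]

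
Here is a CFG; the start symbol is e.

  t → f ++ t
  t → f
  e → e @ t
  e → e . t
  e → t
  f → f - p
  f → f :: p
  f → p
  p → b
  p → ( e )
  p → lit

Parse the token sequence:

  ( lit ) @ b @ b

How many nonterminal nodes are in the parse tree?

[e [e [e [t [f [p ( [e [t [f [p lit]]]] )]]]] @ [t [f [p b]]]] @ [t [f [p b]]]]

16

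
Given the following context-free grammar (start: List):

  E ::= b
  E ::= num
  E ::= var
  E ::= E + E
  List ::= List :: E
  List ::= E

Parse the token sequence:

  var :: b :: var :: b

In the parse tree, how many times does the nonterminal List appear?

4

[List [List [List [List [E var]] :: [E b]] :: [E var]] :: [E b]]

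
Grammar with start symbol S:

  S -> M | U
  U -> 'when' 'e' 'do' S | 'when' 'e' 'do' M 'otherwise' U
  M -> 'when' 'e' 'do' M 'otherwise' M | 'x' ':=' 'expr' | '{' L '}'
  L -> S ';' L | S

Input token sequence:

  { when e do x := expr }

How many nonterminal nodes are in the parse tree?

[S [M { [L [S [U when e do [S [M x := expr]]]]] }]]

7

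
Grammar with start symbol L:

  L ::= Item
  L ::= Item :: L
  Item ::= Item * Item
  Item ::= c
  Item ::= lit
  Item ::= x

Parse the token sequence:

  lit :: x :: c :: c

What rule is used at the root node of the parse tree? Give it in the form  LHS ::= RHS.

[L [Item lit] :: [L [Item x] :: [L [Item c] :: [L [Item c]]]]]

L ::= Item :: L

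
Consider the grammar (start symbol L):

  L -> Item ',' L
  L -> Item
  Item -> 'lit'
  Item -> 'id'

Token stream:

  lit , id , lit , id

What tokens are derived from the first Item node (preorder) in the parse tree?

[L [Item lit] , [L [Item id] , [L [Item lit] , [L [Item id]]]]]

lit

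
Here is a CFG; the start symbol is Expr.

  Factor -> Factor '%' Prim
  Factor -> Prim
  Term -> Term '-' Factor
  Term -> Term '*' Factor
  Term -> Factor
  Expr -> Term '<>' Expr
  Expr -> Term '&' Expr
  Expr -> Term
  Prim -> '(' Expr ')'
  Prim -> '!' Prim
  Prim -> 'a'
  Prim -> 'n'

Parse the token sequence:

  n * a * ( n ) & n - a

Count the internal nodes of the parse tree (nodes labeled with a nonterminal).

21

[Expr [Term [Term [Term [Factor [Prim n]]] * [Factor [Prim a]]] * [Factor [Prim ( [Expr [Term [Factor [Prim n]]]] )]]] & [Expr [Term [Term [Factor [Prim n]]] - [Factor [Prim a]]]]]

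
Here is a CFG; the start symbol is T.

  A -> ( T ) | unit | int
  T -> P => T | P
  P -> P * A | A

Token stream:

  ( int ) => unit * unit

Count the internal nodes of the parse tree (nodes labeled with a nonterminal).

[T [P [A ( [T [P [A int]]] )]] => [T [P [P [A unit]] * [A unit]]]]

11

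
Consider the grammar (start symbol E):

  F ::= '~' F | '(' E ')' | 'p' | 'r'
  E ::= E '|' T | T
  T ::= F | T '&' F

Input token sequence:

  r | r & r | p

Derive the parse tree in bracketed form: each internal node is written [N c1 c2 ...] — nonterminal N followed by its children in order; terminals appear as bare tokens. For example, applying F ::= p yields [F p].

E
E | T
E | T | T
T | T | T
F | T | T
r | T | T
r | T & F | T
r | F & F | T
r | r & F | T
r | r & r | T
r | r & r | F
r | r & r | p

[E [E [E [T [F r]]] | [T [T [F r]] & [F r]]] | [T [F p]]]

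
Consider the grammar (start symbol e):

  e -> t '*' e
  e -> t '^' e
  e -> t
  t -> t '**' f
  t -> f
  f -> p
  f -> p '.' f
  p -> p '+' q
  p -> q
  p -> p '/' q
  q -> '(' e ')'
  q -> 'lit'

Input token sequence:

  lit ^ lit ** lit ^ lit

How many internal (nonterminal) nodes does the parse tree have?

19

[e [t [f [p [q lit]]]] ^ [e [t [t [f [p [q lit]]]] ** [f [p [q lit]]]] ^ [e [t [f [p [q lit]]]]]]]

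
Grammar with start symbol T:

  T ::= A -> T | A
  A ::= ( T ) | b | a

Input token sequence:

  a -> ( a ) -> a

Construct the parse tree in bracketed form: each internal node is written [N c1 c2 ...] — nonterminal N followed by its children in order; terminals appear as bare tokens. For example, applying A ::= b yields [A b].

[T [A a] -> [T [A ( [T [A a]] )] -> [T [A a]]]]

T
A -> T
a -> T
a -> A -> T
a -> ( T ) -> T
a -> ( A ) -> T
a -> ( a ) -> T
a -> ( a ) -> A
a -> ( a ) -> a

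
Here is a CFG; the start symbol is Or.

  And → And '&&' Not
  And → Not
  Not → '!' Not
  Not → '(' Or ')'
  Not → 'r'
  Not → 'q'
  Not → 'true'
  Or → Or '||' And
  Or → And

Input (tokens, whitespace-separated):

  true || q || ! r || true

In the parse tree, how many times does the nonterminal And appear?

[Or [Or [Or [Or [And [Not true]]] || [And [Not q]]] || [And [Not ! [Not r]]]] || [And [Not true]]]

4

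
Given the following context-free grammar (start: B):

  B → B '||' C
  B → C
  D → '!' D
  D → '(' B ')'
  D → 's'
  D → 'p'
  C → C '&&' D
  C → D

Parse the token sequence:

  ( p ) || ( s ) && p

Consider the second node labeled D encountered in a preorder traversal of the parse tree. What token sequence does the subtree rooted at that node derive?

[B [B [C [D ( [B [C [D p]]] )]]] || [C [C [D ( [B [C [D s]]] )]] && [D p]]]

p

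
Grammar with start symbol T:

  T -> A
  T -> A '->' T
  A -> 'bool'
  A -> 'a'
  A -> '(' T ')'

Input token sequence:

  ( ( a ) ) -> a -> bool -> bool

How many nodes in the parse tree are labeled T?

6

[T [A ( [T [A ( [T [A a]] )]] )] -> [T [A a] -> [T [A bool] -> [T [A bool]]]]]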